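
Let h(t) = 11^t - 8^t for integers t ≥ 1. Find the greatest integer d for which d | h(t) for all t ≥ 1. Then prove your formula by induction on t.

Computing the first values: h(1) = 3 and h(2) = 57; gcd(3, 57) = 3, so d ≤ 3.
We prove 3 | 11^t - 8^t for all t ≥ 1 by induction on t.
Base step (t = 1): h(1) = 3 = 3·(1), so 3 | h(1).
Suppose the result is true for t = i, i.e. 3 | h(i). Then
11^{i+1} − 8^{i+1} = 11·11^i − 8·8^i = 11·(11^i − 8^i) + (3)·8^i. The first term is divisible by 3 by the inductive hypothesis, and the second term (3)·8^i is divisible by 3 since 3 | 3. Hence 3 | h(i+1).
This completes the induction.
Therefore the largest such d is 3.

d = 3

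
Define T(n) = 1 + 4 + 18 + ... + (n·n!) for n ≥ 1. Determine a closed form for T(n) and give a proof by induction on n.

We claim T(n) = (n + 1)! - 1 for all n ≥ 1.
Base case (n = 1): T(1) = 1, and the closed form gives 1. They agree.
Suppose the result is true for n = m, so T(m) = (m + 1)! - 1.
Then T(m+1) = T(m) + ((m + 1)(m + 1)!) = ((m + 1)! - 1) + ((m + 1)(m + 1)!).
Simplifying, T(m+1) = ((m+1) + 1)! - 1,
which is the closed form with n = m+1.
By induction, the statement is established for all n ≥ 1.

T(n) = (n + 1)! - 1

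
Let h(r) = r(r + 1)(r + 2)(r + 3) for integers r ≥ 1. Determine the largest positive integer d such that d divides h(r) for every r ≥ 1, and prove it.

d = 24

Computing the first values: h(1) = 24 and h(2) = 120; gcd(24, 120) = 24, so d ≤ 24.
We prove 24 | r(r + 1)(r + 2)(r + 3) for all r ≥ 1 by induction on r.
When r = 1: h(1) = 24 = 24·(1), so 24 | h(1).
Inductive step: suppose the statement holds for some j ≥ 1, i.e. 24 | h(j). Then
h(j+1) − h(j) = (j+1)·(j+2)·(j+3)·(j+4) − j·(j+1)·(j+2)·(j+3) = (j+1)·(j+2)·(j+3)·[(j+4) − j] = 4·(j+1)·(j+2)·(j+3). The product of 3 consecutive integers is divisible by (3)! = 6, so h(j+1) − h(j) is divisible by 4·6 = 24. By the inductive hypothesis 24 | h(j), hence 24 | h(j+1).
This completes the induction.
Therefore the largest such d is 24.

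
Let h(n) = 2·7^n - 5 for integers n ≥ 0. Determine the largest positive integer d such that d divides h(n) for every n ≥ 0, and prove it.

d = 3

Computing the first values: h(0) = -3 and h(1) = 9; gcd(-3, 9) = 3, so d ≤ 3.
We prove 3 | 2·7^n - 5 for all n ≥ 0 by induction on n.
For the base case n = 0: h(0) = -3 = 3·(-1), so 3 | h(0).
Inductive step: suppose the statement holds for some j ≥ 0, i.e. 3 | h(j). Then
h(j+1) = 2·7^(j+1) - 5 = 7·(2·7^j - 5) + 30 = 7·h(j) + 30. The first term is divisible by 3 by the inductive hypothesis, and 30 is divisible by 3. Hence 3 | h(j+1).
Hence, by induction on n, the claim holds for every n ≥ 0.
Therefore the largest such d is 3.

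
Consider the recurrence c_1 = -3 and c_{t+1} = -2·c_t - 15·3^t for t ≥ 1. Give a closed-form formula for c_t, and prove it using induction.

c_t = -3(-2)^t - 3^(t + 1)

Computing the first terms: c_1 = -3, c_2 = -39, c_3 = -57. This suggests c_t = -3(-2)^t - 3^(t + 1).
When t = 1: the formula gives -3 = -3 = c_1.
Suppose the result is true for t = k, so c_k = -3(-2)^k - 3^(k + 1).
Then c_{k+1} = -2·c_k - 15·3^k = -2·(-3(-2)^k - 3^(k + 1)) - 15·3^k = -3(-2)^(k + 1) - 3^(k + 2) = -3(-2)^(k+1) - 3^((k+1) + 1),
which is the claimed formula at t = k+1.
By the principle of mathematical induction, the result holds for all t ≥ 1.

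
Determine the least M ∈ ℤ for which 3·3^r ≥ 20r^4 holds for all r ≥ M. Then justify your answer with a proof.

M = 11

At r = 10: 177147 < 200000, so the inequality fails and M ≥ 11. We prove 3·3^r ≥ 20r^4 for all r ≥ 11.
When r = 11: 3·3^r = 531441 and 20r^4 = 292820, so 531441 ≥ 292820.
For the inductive step, assume it holds for an arbitrary k ≥ 11, so 3·3^k ≥ 20k^4.
Then 3·3^(k + 1) = 3·(3·3^k) ≥ 3·(20k^4).
Also, for k ≥ 11 we have 3·(20k^4) ≥ 20(k+1)^4, since 3 ≥ (1 + 1/k)^4 for all k ≥ 11.
Combining, 3·3^(k + 1) ≥ 20(k+1)^4.
By the principle of mathematical induction, the result holds for all r ≥ 11.
Hence the smallest such M is 11.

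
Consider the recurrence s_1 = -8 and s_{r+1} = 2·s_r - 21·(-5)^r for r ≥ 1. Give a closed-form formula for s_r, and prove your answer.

s_r = 3(-5)^r + 7·2^(r - 1)

Computing the first terms: s_1 = -8, s_2 = 89, s_3 = -347. This suggests s_r = 3(-5)^r + 7·2^(r - 1).
Base case (r = 1): the formula gives -8 = -8 = s_1.
Suppose the result is true for r = p, so s_p = 3(-5)^p + 7·2^(p - 1).
Then s_{p+1} = 2·s_p - 21·(-5)^p = 2·(3(-5)^p + 7·2^(p - 1)) - 21·(-5)^p = 3(-5)^(p + 1) + 7·2^p = 3(-5)^(p+1) + 7·2^((p+1) - 1),
which is the claimed formula at r = p+1.
By the principle of mathematical induction, the result holds for all r ≥ 1.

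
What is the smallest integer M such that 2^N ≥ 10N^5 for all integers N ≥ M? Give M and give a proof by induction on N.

M = 28

At N = 27: 134217728 < 143489070, so the inequality fails and M ≥ 28. We prove 2^N ≥ 10N^5 for all N ≥ 28.
When N = 28: 2^N = 268435456 and 10N^5 = 172103680, so 268435456 ≥ 172103680.
Inductive step: suppose the statement holds for some p ≥ 28, so 2^p ≥ 10p^5.
Then 2^(p + 1) = 2·(2^p) ≥ 2·(10p^5).
Also, for p ≥ 28 we have 2·(10p^5) ≥ 10(p+1)^5, since 2 ≥ (1 + 1/p)^5 for all p ≥ 28.
Combining, 2^(p + 1) ≥ 10(p+1)^5.
By induction, the statement is established for all N ≥ 28.
Hence the smallest such M is 28.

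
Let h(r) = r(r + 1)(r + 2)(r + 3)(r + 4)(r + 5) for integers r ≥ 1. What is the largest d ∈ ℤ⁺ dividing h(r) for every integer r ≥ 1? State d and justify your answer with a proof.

d = 720

Computing the first values: h(1) = 720 and h(2) = 5040; gcd(720, 5040) = 720, so d ≤ 720.
We prove 720 | r(r + 1)(r + 2)(r + 3)(r + 4)(r + 5) for all r ≥ 1 by induction on r.
When r = 1: h(1) = 720 = 720·(1), so 720 | h(1).
Suppose the result is true for r = k, i.e. 720 | h(k). Then
h(k+1) − h(k) = (k+1)·(k+2)·(k+3)·(k+4)·(k+5)·(k+6) − k·(k+1)·(k+2)·(k+3)·(k+4)·(k+5) = (k+1)·(k+2)·(k+3)·(k+4)·(k+5)·[(k+6) − k] = 6·(k+1)·(k+2)·(k+3)·(k+4)·(k+5). The product of 5 consecutive integers is divisible by (5)! = 120, so h(k+1) − h(k) is divisible by 6·120 = 720. By the inductive hypothesis 720 | h(k), hence 720 | h(k+1).
By induction, the statement is established for all r ≥ 1.
Therefore the largest such d is 720.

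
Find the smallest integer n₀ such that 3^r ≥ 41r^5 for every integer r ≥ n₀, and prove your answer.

n₀ = 16

At r = 15: 14348907 < 31134375, so the inequality fails and n₀ ≥ 16. We prove 3^r ≥ 41r^5 for all r ≥ 16.
Base case (r = 16): 3^r = 43046721 and 41r^5 = 42991616, so 43046721 ≥ 42991616.
For the inductive step, assume it holds for an arbitrary i ≥ 16, so 3^i ≥ 41i^5.
Then 3^(i + 1) = 3·(3^i) ≥ 3·(41i^5).
Also, for i ≥ 16 we have 3·(41i^5) ≥ 41(i+1)^5, since 3 ≥ (1 + 1/i)^5 for all i ≥ 16.
Combining, 3^(i + 1) ≥ 41(i+1)^5.
This completes the induction.
Hence the smallest such n₀ is 16.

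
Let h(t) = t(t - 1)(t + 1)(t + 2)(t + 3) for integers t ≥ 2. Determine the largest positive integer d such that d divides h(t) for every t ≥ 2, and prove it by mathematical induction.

d = 120

Computing the first values: h(2) = 120 and h(3) = 720; gcd(120, 720) = 120, so d ≤ 120.
We prove 120 | t(t - 1)(t + 1)(t + 2)(t + 3) for all t ≥ 2 by induction on t.
Base step (t = 2): h(2) = 120 = 120·(1), so 120 | h(2).
Suppose the result is true for t = m, i.e. 120 | h(m). Then
h(m+1) − h(m) = m·(m+1)·(m+2)·(m+3)·(m+4) − (m-1)·m·(m+1)·(m+2)·(m+3) = m·(m+1)·(m+2)·(m+3)·[(m+4) − (m-1)] = 5·m·(m+1)·(m+2)·(m+3). The product of 4 consecutive integers is divisible by (4)! = 24, so h(m+1) − h(m) is divisible by 5·24 = 120. By the inductive hypothesis 120 | h(m), hence 120 | h(m+1).
By the principle of mathematical induction, the result holds for all t ≥ 2.
Therefore the largest such d is 120.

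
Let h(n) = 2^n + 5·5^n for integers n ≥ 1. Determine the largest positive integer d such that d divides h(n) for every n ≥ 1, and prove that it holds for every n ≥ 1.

Computing the first values: h(1) = 27 and h(2) = 129; gcd(27, 129) = 3, so d ≤ 3.
We prove 3 | 2^n + 5·5^n for all n ≥ 1 by induction on n.
Base case (n = 1): h(1) = 27 = 3·(9), so 3 | h(1).
Inductive step: suppose the statement holds for some p ≥ 1, i.e. 3 | h(p). Then
h(p+1) − 5·h(p) = (2^(p+1) + 5·5^(p+1)) − 5·(2^p + 5·5^p) = (1)·2^p·(2 − 5) = (-3)·2^p. Since 3 | h(p) by the inductive hypothesis, 3 | 5·h(p); and 3 | -3 since -3 = 3·-1. Therefore 3 | h(p+1).
This completes the induction.
Therefore the largest such d is 3.

d = 3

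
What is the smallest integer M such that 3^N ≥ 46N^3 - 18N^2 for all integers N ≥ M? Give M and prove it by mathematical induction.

At N = 9: 19683 < 32076, so the inequality fails and M ≥ 10. We prove 3^N ≥ 46N^3 - 18N^2 for all N ≥ 10.
Base case (N = 10): 3^N = 59049 and 46N^3 - 18N^2 = 44200, so 59049 ≥ 44200.
Inductive step: assume the claim holds for N = k, so 3^k ≥ 46k^3 - 18k^2.
Then 3^(k + 1) = 3·(3^k) ≥ 3·(46k^3 - 18k^2).
Also, for k ≥ 10 we have 3·(46k^3 - 18k^2) ≥ 46(k+1)^3 - 18(k+1)^2, since 3·(46k^3 - 18k^2) − (46(k+1)^3 - 18(k+1)^2) = 92k^3 - 174k^2 - 102k - 28, which is nonnegative for all k ≥ 10.
Combining, 3^(k + 1) ≥ 46(k+1)^3 - 18(k+1)^2.
This completes the induction.
Hence the smallest such M is 10.

M = 10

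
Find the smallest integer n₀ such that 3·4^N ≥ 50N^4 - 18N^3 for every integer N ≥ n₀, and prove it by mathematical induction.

At N = 7: 49152 < 113876, so the inequality fails and n₀ ≥ 8. We prove 3·4^N ≥ 50N^4 - 18N^3 for all N ≥ 8.
Base case (N = 8): 3·4^N = 196608 and 50N^4 - 18N^3 = 195584, so 196608 ≥ 195584.
Inductive step: suppose the statement holds for some m ≥ 8, so 3·4^m ≥ 50m^4 - 18m^3.
Then 3·4^(m + 1) = 4·(3·4^m) ≥ 4·(50m^4 - 18m^3).
Also, for m ≥ 8 we have 4·(50m^4 - 18m^3) ≥ 50(m+1)^4 - 18(m+1)^3, since 4·(50m^4 - 18m^3) − (50(m+1)^4 - 18(m+1)^3) = 150m^4 - 254m^3 - 246m^2 - 146m - 32, which is nonnegative for all m ≥ 8.
Combining, 3·4^(m + 1) ≥ 50(m+1)^4 - 18(m+1)^3.
By the principle of mathematical induction, the result holds for all N ≥ 8.
Hence the smallest such n₀ is 8.

n₀ = 8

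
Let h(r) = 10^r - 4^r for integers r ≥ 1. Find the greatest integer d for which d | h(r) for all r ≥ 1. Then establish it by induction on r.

d = 6

Computing the first values: h(1) = 6 and h(2) = 84; gcd(6, 84) = 6, so d ≤ 6.
We prove 6 | 10^r - 4^r for all r ≥ 1 by induction on r.
When r = 1: h(1) = 6 = 6·(1), so 6 | h(1).
Inductive step: suppose the statement holds for some p ≥ 1, i.e. 6 | h(p). Then
10^{p+1} − 4^{p+1} = 10·10^p − 4·4^p = 10·(10^p − 4^p) + (6)·4^p. The first term is divisible by 6 by the inductive hypothesis, and the second term (6)·4^p is divisible by 6 since 6 | 6. Hence 6 | h(p+1).
By the principle of mathematical induction, the result holds for all r ≥ 1.
Therefore the largest such d is 6.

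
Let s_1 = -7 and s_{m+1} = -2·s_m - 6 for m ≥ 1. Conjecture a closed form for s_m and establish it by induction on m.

Computing the first terms: s_1 = -7, s_2 = 8, s_3 = -22. This suggests s_m = -5(-2)^(m - 1) - 2.
Base step (m = 1): the formula gives -7 = -7 = s_1.
Inductive step: assume the claim holds for m = i, so s_i = -5(-2)^(i - 1) - 2.
Then s_{i+1} = -2·s_i - 6 = -2·(-5(-2)^(i - 1) - 2) - 6 = -5(-2)^i - 2 = -5(-2)^((i+1) - 1) - 2,
which is the claimed formula at m = i+1.
By the principle of mathematical induction, the result holds for all m ≥ 1.

s_m = -5(-2)^(m - 1) - 2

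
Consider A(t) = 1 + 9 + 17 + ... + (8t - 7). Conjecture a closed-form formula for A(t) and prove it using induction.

We claim A(t) = t(4t - 3) for all t ≥ 1.
For the base case t = 1: A(1) = 1, and the closed form gives 1. They agree.
Inductive step: assume the claim holds for t = i, so A(i) = i(4i - 3).
Then A(i+1) = A(i) + (8i + 1) = (i(4i - 3)) + (8i + 1).
Simplifying, A(i+1) = (i + 1)(4i + 1) = (i+1)(4(i+1) - 3),
which is the closed form with t = i+1.
Hence, by induction on t, the claim holds for every t ≥ 1.

A(t) = t(4t - 3)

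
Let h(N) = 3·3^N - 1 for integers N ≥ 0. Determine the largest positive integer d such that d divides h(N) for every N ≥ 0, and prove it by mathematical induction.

Computing the first values: h(0) = 2 and h(1) = 8; gcd(2, 8) = 2, so d ≤ 2.
We prove 2 | 3·3^N - 1 for all N ≥ 0 by induction on N.
For the base case N = 0: h(0) = 2 = 2·(1), so 2 | h(0).
Inductive step: suppose the statement holds for some j ≥ 0, i.e. 2 | h(j). Then
h(j+1) = 3·3^(j+1) - 1 = 3·(3·3^j - 1) + 2 = 3·h(j) + 2. The first term is divisible by 2 by the inductive hypothesis, and 2 is divisible by 2. Hence 2 | h(j+1).
By induction, the statement is established for all N ≥ 0.
Therefore the largest such d is 2.

d = 2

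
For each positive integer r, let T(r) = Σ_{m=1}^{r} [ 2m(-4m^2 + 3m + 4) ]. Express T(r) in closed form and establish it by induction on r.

T(r) = -r(r + 1)(2r^2 - 5)

We claim T(r) = -r(r + 1)(2r^2 - 5) for all r ≥ 1.
Base step (r = 1): T(1) = 6, and the closed form gives 6. They agree.
Inductive step: suppose the statement holds for some m ≥ 1, so T(m) = m(-2m^3 - 2m^2 + 5m + 5).
Then T(m+1) = T(m) + (-8m^3 - 18m^2 - 4m + 6) = (m(-2m^3 - 2m^2 + 5m + 5)) + (-8m^3 - 18m^2 - 4m + 6).
Simplifying, T(m+1) = -(m + 1)(m + 2)(2m^2 + 4m - 3) = -(m+1)((m+1) + 1)(2(m+1)^2 - 5),
which is the closed form with r = m+1.
This completes the induction.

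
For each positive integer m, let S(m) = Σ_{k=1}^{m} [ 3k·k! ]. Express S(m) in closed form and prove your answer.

We claim S(m) = 3(m + 1)! - 3 for all m ≥ 1.
When m = 1: S(1) = 3, and the closed form gives 3. They agree.
Inductive step: assume the claim holds for m = k, so S(k) = 3(k + 1)! - 3.
Then S(k+1) = S(k) + (3(k + 1)(k + 1)!) = (3(k + 1)! - 3) + (3(k + 1)(k + 1)!).
Simplifying, S(k+1) = 3((k+1) + 1)! - 3,
which is the closed form with m = k+1.
This completes the induction.

S(m) = 3(m + 1)! - 3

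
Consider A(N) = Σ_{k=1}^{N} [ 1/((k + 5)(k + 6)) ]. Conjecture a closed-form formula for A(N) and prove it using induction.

A(N) = N/(6(N + 6))

We claim A(N) = N/(6(N + 6)) for all N ≥ 1.
Base case (N = 1): A(1) = 1/42, and the closed form gives 1/42. They agree.
Inductive step: assume the claim holds for N = k, so A(k) = k/(6(k + 6)).
Then A(k+1) = A(k) + (1/((k + 6)(k + 7))) = (k/(6(k + 6))) + (1/((k + 6)(k + 7))).
Simplifying, A(k+1) = (k + 1)/(6(k + 7)) = (k+1)/(6((k+1) + 6)),
which is the closed form with N = k+1.
By induction, the statement is established for all N ≥ 1.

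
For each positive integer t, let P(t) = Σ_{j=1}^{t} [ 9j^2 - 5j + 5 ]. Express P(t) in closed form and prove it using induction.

We claim P(t) = t(3t^2 + 2t + 4) for all t ≥ 1.
Base case (t = 1): P(1) = 9, and the closed form gives 9. They agree.
Inductive step: assume the claim holds for t = j, so P(j) = j(3j^2 + 2j + 4).
Then P(j+1) = P(j) + (-5j + 9(j + 1)^2) = (j(3j^2 + 2j + 4)) + (-5j + 9(j + 1)^2).
Simplifying, P(j+1) = (j + 1)(3j^2 + 8j + 9) = (j+1)(3(j+1)^2 + 2(j+1) + 4),
which is the closed form with t = j+1.
By induction, the statement is established for all t ≥ 1.

P(t) = t(3t^2 + 2t + 4)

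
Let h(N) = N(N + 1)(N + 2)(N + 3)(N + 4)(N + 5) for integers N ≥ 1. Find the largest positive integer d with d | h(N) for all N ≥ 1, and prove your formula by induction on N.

d = 720

Computing the first values: h(1) = 720 and h(2) = 5040; gcd(720, 5040) = 720, so d ≤ 720.
We prove 720 | N(N + 1)(N + 2)(N + 3)(N + 4)(N + 5) for all N ≥ 1 by induction on N.
Base step (N = 1): h(1) = 720 = 720·(1), so 720 | h(1).
For the inductive step, assume it holds for an arbitrary m ≥ 1, i.e. 720 | h(m). Then
h(m+1) − h(m) = (m+1)·(m+2)·(m+3)·(m+4)·(m+5)·(m+6) − m·(m+1)·(m+2)·(m+3)·(m+4)·(m+5) = (m+1)·(m+2)·(m+3)·(m+4)·(m+5)·[(m+6) − m] = 6·(m+1)·(m+2)·(m+3)·(m+4)·(m+5). The product of 5 consecutive integers is divisible by (5)! = 120, so h(m+1) − h(m) is divisible by 6·120 = 720. By the inductive hypothesis 720 | h(m), hence 720 | h(m+1).
By induction, the statement is established for all N ≥ 1.
Therefore the largest such d is 720.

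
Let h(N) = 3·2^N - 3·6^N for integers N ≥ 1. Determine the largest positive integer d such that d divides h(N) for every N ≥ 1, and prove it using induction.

d = 12

Computing the first values: h(1) = -12 and h(2) = -96; gcd(-12, -96) = 12, so d ≤ 12.
We prove 12 | 3·2^N - 3·6^N for all N ≥ 1 by induction on N.
Base case (N = 1): h(1) = -12 = 12·(-1), so 12 | h(1).
Inductive step: suppose the statement holds for some r ≥ 1, i.e. 12 | h(r). Then
h(r+1) − 6·h(r) = (3·2^(r+1) - 3·6^(r+1)) − 6·(3·2^r - 3·6^r) = (3)·2^r·(2 − 6) = (-12)·2^r. Since 12 | h(r) by the inductive hypothesis, 12 | 6·h(r); and 12 | -12 since -12 = 12·-1. Therefore 12 | h(r+1).
By induction, the statement is established for all N ≥ 1.
Therefore the largest such d is 12.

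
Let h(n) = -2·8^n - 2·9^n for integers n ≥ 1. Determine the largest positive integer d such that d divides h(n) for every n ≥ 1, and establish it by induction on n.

Computing the first values: h(1) = -34 and h(2) = -290; gcd(-34, -290) = 2, so d ≤ 2.
We prove 2 | -2·8^n - 2·9^n for all n ≥ 1 by induction on n.
Base step (n = 1): h(1) = -34 = 2·(-17), so 2 | h(1).
Inductive step: suppose the statement holds for some j ≥ 1, i.e. 2 | h(j). Then
h(j+1) − 9·h(j) = (-2·8^(j+1) - 2·9^(j+1)) − 9·(-2·8^j - 2·9^j) = (-2)·8^j·(8 − 9) = (2)·8^j. Since 2 | h(j) by the inductive hypothesis, 2 | 9·h(j); and 2 | 2 since 2 = 2·1. Therefore 2 | h(j+1).
By induction, the statement is established for all n ≥ 1.
Therefore the largest such d is 2.

d = 2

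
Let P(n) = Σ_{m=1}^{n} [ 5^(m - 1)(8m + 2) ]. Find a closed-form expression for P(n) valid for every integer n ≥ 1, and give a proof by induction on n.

We claim P(n) = 2·5^n·n for all n ≥ 1.
Base case (n = 1): P(1) = 10, and the closed form gives 10. They agree.
Inductive step: suppose the statement holds for some m ≥ 1, so P(m) = 2·5^m·m.
Then P(m+1) = P(m) + (5^m(8m + 10)) = (2·5^m·m) + (5^m(8m + 10)).
Simplifying, P(m+1) = 10·5^m(m + 1) = 2·5^(m+1)·(m+1),
which is the closed form with n = m+1.
By induction, the statement is established for all n ≥ 1.

P(n) = 2·5^n·n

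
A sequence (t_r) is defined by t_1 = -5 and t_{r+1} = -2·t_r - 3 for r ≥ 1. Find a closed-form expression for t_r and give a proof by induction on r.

Computing the first terms: t_1 = -5, t_2 = 7, t_3 = -17. This suggests t_r = -(-2)^(r + 1) - 1.
For the base case r = 1: the formula gives -5 = -5 = t_1.
Inductive step: assume the claim holds for r = p, so t_p = -(-2)^(p + 1) - 1.
Then t_{p+1} = -2·t_p - 3 = -2·(-(-2)^(p + 1) - 1) - 3 = -(-2)^(p + 2) - 1 = -(-2)^((p+1) + 1) - 1,
which is the claimed formula at r = p+1.
By the principle of mathematical induction, the result holds for all r ≥ 1.

t_r = -(-2)^(r + 1) - 1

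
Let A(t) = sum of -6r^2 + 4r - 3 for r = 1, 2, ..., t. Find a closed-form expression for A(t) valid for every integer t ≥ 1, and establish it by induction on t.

A(t) = -t(2t^2 + t + 2)

We claim A(t) = -t(2t^2 + t + 2) for all t ≥ 1.
When t = 1: A(1) = -5, and the closed form gives -5. They agree.
For the inductive step, assume it holds for an arbitrary r ≥ 1, so A(r) = r(-2r^2 - r - 2).
Then A(r+1) = A(r) + (4r - 6(r + 1)^2 + 1) = (r(-2r^2 - r - 2)) + (4r - 6(r + 1)^2 + 1).
Simplifying, A(r+1) = -(r + 1)(2r^2 + 5r + 5) = -(r+1)(2(r+1)^2 + (r+1) + 2),
which is the closed form with t = r+1.
By the principle of mathematical induction, the result holds for all t ≥ 1.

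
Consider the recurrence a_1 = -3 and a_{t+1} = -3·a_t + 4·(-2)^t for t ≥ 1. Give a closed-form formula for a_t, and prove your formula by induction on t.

Computing the first terms: a_1 = -3, a_2 = 1, a_3 = 13. This suggests a_t = (-2)^(t + 2) + 5(-3)^(t - 1).
Base case (t = 1): the formula gives -3 = -3 = a_1.
Suppose the result is true for t = r, so a_r = (-2)^(r + 2) + 5(-3)^(r - 1).
Then a_{r+1} = -3·a_r + 4·(-2)^r = -3·((-2)^(r + 2) + 5(-3)^(r - 1)) + 4·(-2)^r = (-2)^(r + 3) + 5(-3)^r = (-2)^((r+1) + 2) + 5(-3)^((r+1) - 1),
which is the claimed formula at t = r+1.
Hence, by induction on t, the claim holds for every t ≥ 1.

a_t = (-2)^(t + 2) + 5(-3)^(t - 1)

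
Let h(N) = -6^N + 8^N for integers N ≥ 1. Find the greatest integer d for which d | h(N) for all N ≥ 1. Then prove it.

Computing the first values: h(1) = 2 and h(2) = 28; gcd(2, 28) = 2, so d ≤ 2.
We prove 2 | -6^N + 8^N for all N ≥ 1 by induction on N.
When N = 1: h(1) = 2 = 2·(1), so 2 | h(1).
For the inductive step, assume it holds for an arbitrary p ≥ 1, i.e. 2 | h(p). Then
8^{p+1} − 6^{p+1} = 8·8^p − 6·6^p = 8·(8^p − 6^p) + (2)·6^p. The first term is divisible by 2 by the inductive hypothesis, and the second term (2)·6^p is divisible by 2 since 2 | 2. Hence 2 | h(p+1).
By the principle of mathematical induction, the result holds for all N ≥ 1.
Therefore the largest such d is 2.

d = 2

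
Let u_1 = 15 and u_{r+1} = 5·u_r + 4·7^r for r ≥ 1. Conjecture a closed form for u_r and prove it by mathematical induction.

Computing the first terms: u_1 = 15, u_2 = 103, u_3 = 711. This suggests u_r = 5^(r - 1) + 2·7^r.
For the base case r = 1: the formula gives 15 = 15 = u_1.
Inductive step: suppose the statement holds for some p ≥ 1, so u_p = 5^(p - 1) + 2·7^p.
Then u_{p+1} = 5·u_p + 4·7^p = 5·(5^(p - 1) + 2·7^p) + 4·7^p = 5^p + 2·7^(p + 1) = 5^((p+1) - 1) + 2·7^(p+1),
which is the claimed formula at r = p+1.
By the principle of mathematical induction, the result holds for all r ≥ 1.

u_r = 5^(r - 1) + 2·7^r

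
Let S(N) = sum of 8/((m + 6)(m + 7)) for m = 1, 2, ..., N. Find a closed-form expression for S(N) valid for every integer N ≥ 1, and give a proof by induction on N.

We claim S(N) = 8N/(7(N + 7)) for all N ≥ 1.
For the base case N = 1: S(1) = 1/7, and the closed form gives 1/7. They agree.
Inductive step: assume the claim holds for N = m, so S(m) = 8m/(7(m + 7)).
Then S(m+1) = S(m) + (8/((m + 7)(m + 8))) = (8m/(7(m + 7))) + (8/((m + 7)(m + 8))).
Simplifying, S(m+1) = 8(m + 1)/(7(m + 8)) = 8(m+1)/(7((m+1) + 7)),
which is the closed form with N = m+1.
By induction, the statement is established for all N ≥ 1.

S(N) = 8N/(7(N + 7))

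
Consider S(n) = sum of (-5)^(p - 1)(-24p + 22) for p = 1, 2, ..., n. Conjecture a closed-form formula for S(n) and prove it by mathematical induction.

S(n) = (-5)^n(4n - 3) + 3

We claim S(n) = (-5)^n(4n - 3) + 3 for all n ≥ 1.
Base step (n = 1): S(1) = -2, and the closed form gives -2. They agree.
Inductive step: assume the claim holds for n = p, so S(p) = (-5)^p(4p - 3) + 3.
Then S(p+1) = S(p) + ((-5)^p(-24p - 2)) = ((-5)^p(4p - 3) + 3) + ((-5)^p(-24p - 2)).
Simplifying, S(p+1) = -20(-5)^p·p - 5(-5)^p + 3 = (-5)^(p+1)(4(p+1) - 3) + 3,
which is the closed form with n = p+1.
By the principle of mathematical induction, the result holds for all n ≥ 1.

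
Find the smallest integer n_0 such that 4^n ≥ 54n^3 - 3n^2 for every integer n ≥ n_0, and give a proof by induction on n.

At n = 7: 16384 < 18375, so the inequality fails and n_0 ≥ 8. We prove 4^n ≥ 54n^3 - 3n^2 for all n ≥ 8.
Base case (n = 8): 4^n = 65536 and 54n^3 - 3n^2 = 27456, so 65536 ≥ 27456.
For the inductive step, assume it holds for an arbitrary k ≥ 8, so 4^k ≥ 54k^3 - 3k^2.
Then 4^(k + 1) = 4·(4^k) ≥ 4·(54k^3 - 3k^2).
Also, for k ≥ 8 we have 4·(54k^3 - 3k^2) ≥ 54(k+1)^3 - 3(k+1)^2, since 4·(54k^3 - 3k^2) − (54(k+1)^3 - 3(k+1)^2) = 162k^3 - 171k^2 - 156k - 51, which is nonnegative for all k ≥ 8.
Combining, 4^(k + 1) ≥ 54(k+1)^3 - 3(k+1)^2.
Hence, by induction on n, the claim holds for every n ≥ 8.
Hence the smallest such n_0 is 8.

n_0 = 8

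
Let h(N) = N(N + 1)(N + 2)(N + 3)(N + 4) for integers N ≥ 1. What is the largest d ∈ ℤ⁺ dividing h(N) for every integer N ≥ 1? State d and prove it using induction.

d = 120

Computing the first values: h(1) = 120 and h(2) = 720; gcd(120, 720) = 120, so d ≤ 120.
We prove 120 | N(N + 1)(N + 2)(N + 3)(N + 4) for all N ≥ 1 by induction on N.
Base case (N = 1): h(1) = 120 = 120·(1), so 120 | h(1).
Inductive step: suppose the statement holds for some j ≥ 1, i.e. 120 | h(j). Then
h(j+1) − h(j) = (j+1)·(j+2)·(j+3)·(j+4)·(j+5) − j·(j+1)·(j+2)·(j+3)·(j+4) = (j+1)·(j+2)·(j+3)·(j+4)·[(j+5) − j] = 5·(j+1)·(j+2)·(j+3)·(j+4). The product of 4 consecutive integers is divisible by (4)! = 24, so h(j+1) − h(j) is divisible by 5·24 = 120. By the inductive hypothesis 120 | h(j), hence 120 | h(j+1).
This completes the induction.
Therefore the largest such d is 120.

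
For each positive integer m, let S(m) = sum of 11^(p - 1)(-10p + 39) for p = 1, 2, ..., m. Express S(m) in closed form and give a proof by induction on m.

We claim S(m) = 11^m(-m + 4) - 4 for all m ≥ 1.
When m = 1: S(1) = 29, and the closed form gives 29. They agree.
Inductive step: assume the claim holds for m = p, so S(p) = 11^p(-p + 4) - 4.
Then S(p+1) = S(p) + (11^p(-10p + 29)) = (11^p(-p + 4) - 4) + (11^p(-10p + 29)).
Simplifying, S(p+1) = -11·11^p·p + 33·11^p - 4 = 11^(p+1)(-(p+1) + 4) - 4,
which is the closed form with m = p+1.
This completes the induction.

S(m) = 11^m(-m + 4) - 4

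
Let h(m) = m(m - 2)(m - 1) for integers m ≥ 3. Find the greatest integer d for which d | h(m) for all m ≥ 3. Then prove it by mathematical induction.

Computing the first values: h(3) = 6 and h(4) = 24; gcd(6, 24) = 6, so d ≤ 6.
We prove 6 | m(m - 2)(m - 1) for all m ≥ 3 by induction on m.
Base case (m = 3): h(3) = 6 = 6·(1), so 6 | h(3).
Suppose the result is true for m = p, i.e. 6 | h(p). Then
h(p+1) − h(p) = (p-1)·p·(p+1) − (p-2)·(p-1)·p = (p-1)·p·[(p+1) − (p-2)] = 3·(p-1)·p. The product of 2 consecutive integers is divisible by (2)! = 2, so h(p+1) − h(p) is divisible by 3·2 = 6. By the inductive hypothesis 6 | h(p), hence 6 | h(p+1).
By induction, the statement is established for all m ≥ 3.
Therefore the largest such d is 6.

d = 6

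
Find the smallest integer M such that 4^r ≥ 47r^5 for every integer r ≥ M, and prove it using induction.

M = 12

At r = 11: 4194304 < 7569397, so the inequality fails and M ≥ 12. We prove 4^r ≥ 47r^5 for all r ≥ 12.
For the base case r = 12: 4^r = 16777216 and 47r^5 = 11695104, so 16777216 ≥ 11695104.
Suppose the result is true for r = i, so 4^i ≥ 47i^5.
Then 4^(i + 1) = 4·(4^i) ≥ 4·(47i^5).
Also, for i ≥ 12 we have 4·(47i^5) ≥ 47(i+1)^5, since 4 ≥ (1 + 1/i)^5 for all i ≥ 12.
Combining, 4^(i + 1) ≥ 47(i+1)^5.
This completes the induction.
Hence the smallest such M is 12.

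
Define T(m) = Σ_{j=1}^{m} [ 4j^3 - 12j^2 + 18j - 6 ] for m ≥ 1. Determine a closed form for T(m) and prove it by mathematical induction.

T(m) = m(m^3 - 2m^2 + 4m + 1)

We claim T(m) = m(m^3 - 2m^2 + 4m + 1) for all m ≥ 1.
For the base case m = 1: T(1) = 4, and the closed form gives 4. They agree.
For the inductive step, assume it holds for an arbitrary j ≥ 1, so T(j) = j(j^3 - 2j^2 + 4j + 1).
Then T(j+1) = T(j) + (4j^3 + 6j + 4) = (j(j^3 - 2j^2 + 4j + 1)) + (4j^3 + 6j + 4).
Simplifying, T(j+1) = (j + 1)(j^3 + j^2 + 3j + 4) = (j+1)((j+1)^3 - 2(j+1)^2 + 4(j+1) + 1),
which is the closed form with m = j+1.
This completes the induction.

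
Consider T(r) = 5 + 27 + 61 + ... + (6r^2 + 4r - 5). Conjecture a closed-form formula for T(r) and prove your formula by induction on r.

T(r) = r(2r^2 + 5r - 2)

We claim T(r) = r(2r^2 + 5r - 2) for all r ≥ 1.
For the base case r = 1: T(1) = 5, and the closed form gives 5. They agree.
Inductive step: assume the claim holds for r = i, so T(i) = i(2i^2 + 5i - 2).
Then T(i+1) = T(i) + (6i^2 + 16i + 5) = (i(2i^2 + 5i - 2)) + (6i^2 + 16i + 5).
Simplifying, T(i+1) = (i + 1)(2i^2 + 9i + 5) = (i+1)(2(i+1)^2 + 5(i+1) - 2),
which is the closed form with r = i+1.
By the principle of mathematical induction, the result holds for all r ≥ 1.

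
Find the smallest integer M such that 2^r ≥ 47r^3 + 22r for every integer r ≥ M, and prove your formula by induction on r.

At r = 18: 262144 < 274500, so the inequality fails and M ≥ 19. We prove 2^r ≥ 47r^3 + 22r for all r ≥ 19.
Base step (r = 19): 2^r = 524288 and 47r^3 + 22r = 322791, so 524288 ≥ 322791.
Suppose the result is true for r = p, so 2^p ≥ 47p^3 + 22p.
Then 2^(p + 1) = 2·(2^p) ≥ 2·(47p^3 + 22p).
Also, for p ≥ 19 we have 2·(47p^3 + 22p) ≥ 47(p+1)^3 + 22(p+1), since 2·(47p^3 + 22p) − (47(p+1)^3 + 22(p+1)) = 47p^3 - 141p^2 - 119p - 69, which is nonnegative for all p ≥ 19.
Combining, 2^(p + 1) ≥ 47(p+1)^3 + 22(p+1).
By induction, the statement is established for all r ≥ 19.
Hence the smallest such M is 19.

M = 19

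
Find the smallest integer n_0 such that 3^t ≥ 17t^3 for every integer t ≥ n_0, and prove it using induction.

n_0 = 9

At t = 8: 6561 < 8704, so the inequality fails and n_0 ≥ 9. We prove 3^t ≥ 17t^3 for all t ≥ 9.
Base step (t = 9): 3^t = 19683 and 17t^3 = 12393, so 19683 ≥ 12393.
Suppose the result is true for t = r, so 3^r ≥ 17r^3.
Then 3^(r + 1) = 3·(3^r) ≥ 3·(17r^3).
Also, for r ≥ 9 we have 3·(17r^3) ≥ 17(r+1)^3, since 3 ≥ (1 + 1/r)^3 for all r ≥ 9.
Combining, 3^(r + 1) ≥ 17(r+1)^3.
By the principle of mathematical induction, the result holds for all t ≥ 9.
Hence the smallest such n_0 is 9.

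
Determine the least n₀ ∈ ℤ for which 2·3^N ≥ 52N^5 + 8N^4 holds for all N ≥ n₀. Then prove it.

n₀ = 16

At N = 15: 28697814 < 39892500, so the inequality fails and n₀ ≥ 16. We prove 2·3^N ≥ 52N^5 + 8N^4 for all N ≥ 16.
Base case (N = 16): 2·3^N = 86093442 and 52N^5 + 8N^4 = 55050240, so 86093442 ≥ 55050240.
Suppose the result is true for N = k, so 2·3^k ≥ 52k^5 + 8k^4.
Then 2·3^(k + 1) = 3·(2·3^k) ≥ 3·(52k^5 + 8k^4).
Also, for k ≥ 16 we have 3·(52k^5 + 8k^4) ≥ 52(k+1)^5 + 8(k+1)^4, since 3·(52k^5 + 8k^4) − (52(k+1)^5 + 8(k+1)^4) = 104k^5 - 244k^4 - 552k^3 - 568k^2 - 292k - 60, which is nonnegative for all k ≥ 16.
Combining, 2·3^(k + 1) ≥ 52(k+1)^5 + 8(k+1)^4.
By the principle of mathematical induction, the result holds for all N ≥ 16.
Hence the smallest such n₀ is 16.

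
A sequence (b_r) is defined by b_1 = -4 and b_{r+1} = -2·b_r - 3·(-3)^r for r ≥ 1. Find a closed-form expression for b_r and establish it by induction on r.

Computing the first terms: b_1 = -4, b_2 = 17, b_3 = -61. This suggests b_r = 5(-2)^(r - 1) - (-3)^(r + 1).
Base step (r = 1): the formula gives -4 = -4 = b_1.
Suppose the result is true for r = j, so b_j = 5(-2)^(j - 1) - (-3)^(j + 1).
Then b_{j+1} = -2·b_j - 3·(-3)^j = -2·(5(-2)^(j - 1) - (-3)^(j + 1)) - 3·(-3)^j = 5(-2)^j - (-3)^(j + 2) = 5(-2)^((j+1) - 1) - (-3)^((j+1) + 1),
which is the claimed formula at r = j+1.
By induction, the statement is established for all r ≥ 1.

b_r = 5(-2)^(r - 1) - (-3)^(r + 1)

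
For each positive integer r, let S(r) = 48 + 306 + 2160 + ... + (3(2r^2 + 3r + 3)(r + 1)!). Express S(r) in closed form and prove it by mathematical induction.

S(r) = (6r + 3)(r + 2)! - 6

We claim S(r) = (6r + 3)(r + 2)! - 6 for all r ≥ 1.
For the base case r = 1: S(1) = 48, and the closed form gives 48. They agree.
For the inductive step, assume it holds for an arbitrary p ≥ 1, so S(p) = (6p + 3)(p + 2)! - 6.
Then S(p+1) = S(p) + (3(2p^2 + 7p + 8)(p + 2)!) = ((6p + 3)(p + 2)! - 6) + (3(2p^2 + 7p + 8)(p + 2)!).
Simplifying, S(p+1) = (6(p+1) + 3)((p+1) + 2)! - 6,
which is the closed form with r = p+1.
By induction, the statement is established for all r ≥ 1.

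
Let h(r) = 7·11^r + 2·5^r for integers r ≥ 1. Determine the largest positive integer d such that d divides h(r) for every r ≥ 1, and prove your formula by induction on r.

d = 3

Computing the first values: h(1) = 87 and h(2) = 897; gcd(87, 897) = 3, so d ≤ 3.
We prove 3 | 7·11^r + 2·5^r for all r ≥ 1 by induction on r.
Base step (r = 1): h(1) = 87 = 3·(29), so 3 | h(1).
Suppose the result is true for r = j, i.e. 3 | h(j). Then
h(j+1) − 11·h(j) = (7·11^(j+1) + 2·5^(j+1)) − 11·(7·11^j + 2·5^j) = (2)·5^j·(5 − 11) = (-12)·5^j. Since 3 | h(j) by the inductive hypothesis, 3 | 11·h(j); and 3 | -12 since -12 = 3·-4. Therefore 3 | h(j+1).
By the principle of mathematical induction, the result holds for all r ≥ 1.
Therefore the largest such d is 3.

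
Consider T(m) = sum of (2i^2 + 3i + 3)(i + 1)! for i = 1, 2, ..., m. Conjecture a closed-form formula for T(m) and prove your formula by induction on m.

T(m) = (2m + 1)(m + 2)! - 2

We claim T(m) = (2m + 1)(m + 2)! - 2 for all m ≥ 1.
Base case (m = 1): T(1) = 16, and the closed form gives 16. They agree.
Suppose the result is true for m = i, so T(i) = (2i + 1)(i + 2)! - 2.
Then T(i+1) = T(i) + ((2i^2 + 7i + 8)(i + 2)!) = ((2i + 1)(i + 2)! - 2) + ((2i^2 + 7i + 8)(i + 2)!).
Simplifying, T(i+1) = (2(i+1) + 1)((i+1) + 2)! - 2,
which is the closed form with m = i+1.
This completes the induction.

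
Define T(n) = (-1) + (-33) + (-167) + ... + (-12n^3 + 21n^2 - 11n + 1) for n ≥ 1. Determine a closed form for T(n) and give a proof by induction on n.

We claim T(n) = -n(3n^3 - n^2 - 2n + 1) for all n ≥ 1.
For the base case n = 1: T(1) = -1, and the closed form gives -1. They agree.
For the inductive step, assume it holds for an arbitrary k ≥ 1, so T(k) = k(-3k^3 + k^2 + 2k - 1).
Then T(k+1) = T(k) + (-12k^3 - 15k^2 - 5k - 1) = (k(-3k^3 + k^2 + 2k - 1)) + (-12k^3 - 15k^2 - 5k - 1).
Simplifying, T(k+1) = -(k + 1)(3k^3 + 8k^2 + 5k + 1) = -(k+1)(3(k+1)^3 - (k+1)^2 - 2(k+1) + 1),
which is the closed form with n = k+1.
Hence, by induction on n, the claim holds for every n ≥ 1.

T(n) = -n(3n^3 - n^2 - 2n + 1)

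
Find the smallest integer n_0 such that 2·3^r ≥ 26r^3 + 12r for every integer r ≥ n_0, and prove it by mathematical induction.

n_0 = 9

At r = 8: 13122 < 13408, so the inequality fails and n_0 ≥ 9. We prove 2·3^r ≥ 26r^3 + 12r for all r ≥ 9.
Base case (r = 9): 2·3^r = 39366 and 26r^3 + 12r = 19062, so 39366 ≥ 19062.
For the inductive step, assume it holds for an arbitrary i ≥ 9, so 2·3^i ≥ 26i^3 + 12i.
Then 2·3^(i + 1) = 3·(2·3^i) ≥ 3·(26i^3 + 12i).
Also, for i ≥ 9 we have 3·(26i^3 + 12i) ≥ 26(i+1)^3 + 12(i+1), since 3·(26i^3 + 12i) − (26(i+1)^3 + 12(i+1)) = 52i^3 - 78i^2 - 54i - 38, which is nonnegative for all i ≥ 9.
Combining, 2·3^(i + 1) ≥ 26(i+1)^3 + 12(i+1).
Hence, by induction on r, the claim holds for every r ≥ 9.
Hence the smallest such n_0 is 9.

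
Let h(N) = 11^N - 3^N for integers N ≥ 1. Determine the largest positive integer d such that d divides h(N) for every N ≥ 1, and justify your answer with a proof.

d = 8

Computing the first values: h(1) = 8 and h(2) = 112; gcd(8, 112) = 8, so d ≤ 8.
We prove 8 | 11^N - 3^N for all N ≥ 1 by induction on N.
For the base case N = 1: h(1) = 8 = 8·(1), so 8 | h(1).
Inductive step: suppose the statement holds for some i ≥ 1, i.e. 8 | h(i). Then
11^{i+1} − 3^{i+1} = 11·11^i − 3·3^i = 11·(11^i − 3^i) + (8)·3^i. The first term is divisible by 8 by the inductive hypothesis, and the second term (8)·3^i is divisible by 8 since 8 | 8. Hence 8 | h(i+1).
Hence, by induction on N, the claim holds for every N ≥ 1.
Therefore the largest such d is 8.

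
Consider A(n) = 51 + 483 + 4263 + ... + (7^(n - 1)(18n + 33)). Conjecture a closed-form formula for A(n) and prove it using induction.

A(n) = 7^n(3n + 5) - 5

We claim A(n) = 7^n(3n + 5) - 5 for all n ≥ 1.
For the base case n = 1: A(1) = 51, and the closed form gives 51. They agree.
Suppose the result is true for n = m, so A(m) = 7^m(3m + 5) - 5.
Then A(m+1) = A(m) + (7^m(18m + 51)) = (7^m(3m + 5) - 5) + (7^m(18m + 51)).
Simplifying, A(m+1) = 21·7^m·m + 56·7^m - 5 = 7^(m+1)(3(m+1) + 5) - 5,
which is the closed form with n = m+1.
By the principle of mathematical induction, the result holds for all n ≥ 1.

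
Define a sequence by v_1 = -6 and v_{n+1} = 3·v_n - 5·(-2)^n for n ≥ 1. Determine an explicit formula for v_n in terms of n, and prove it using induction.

Computing the first terms: v_1 = -6, v_2 = -8, v_3 = -44. This suggests v_n = (-2)^n - 4·3^(n - 1).
When n = 1: the formula gives -6 = -6 = v_1.
For the inductive step, assume it holds for an arbitrary i ≥ 1, so v_i = (-2)^i - 4·3^(i - 1).
Then v_{i+1} = 3·v_i - 5·(-2)^i = 3·((-2)^i - 4·3^(i - 1)) - 5·(-2)^i = (-2)^(i + 1) - 4·3^i = (-2)^(i+1) - 4·3^((i+1) - 1),
which is the claimed formula at n = i+1.
By induction, the statement is established for all n ≥ 1.

v_n = (-2)^n - 4·3^(n - 1)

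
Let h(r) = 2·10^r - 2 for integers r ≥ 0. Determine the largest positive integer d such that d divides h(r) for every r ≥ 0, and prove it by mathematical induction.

d = 18

Computing the first values: h(0) = 0 and h(1) = 18; gcd(0, 18) = 18, so d ≤ 18.
We prove 18 | 2·10^r - 2 for all r ≥ 0 by induction on r.
Base case (r = 0): h(0) = 0 = 18·(0), so 18 | h(0).
Suppose the result is true for r = i, i.e. 18 | h(i). Then
h(i+1) = 2·10^(i+1) - 2 = 10·(2·10^i - 2) + 18 = 10·h(i) + 18. The first term is divisible by 18 by the inductive hypothesis, and 18 is divisible by 18. Hence 18 | h(i+1).
Hence, by induction on r, the claim holds for every r ≥ 0.
Therefore the largest such d is 18.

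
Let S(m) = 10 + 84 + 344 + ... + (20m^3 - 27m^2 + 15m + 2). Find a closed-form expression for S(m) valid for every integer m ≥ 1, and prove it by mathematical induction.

S(m) = m(5m^3 + m^2 - m + 5)

We claim S(m) = m(5m^3 + m^2 - m + 5) for all m ≥ 1.
When m = 1: S(1) = 10, and the closed form gives 10. They agree.
For the inductive step, assume it holds for an arbitrary i ≥ 1, so S(i) = i(5i^3 + i^2 - i + 5).
Then S(i+1) = S(i) + (20i^3 + 33i^2 + 21i + 10) = (i(5i^3 + i^2 - i + 5)) + (20i^3 + 33i^2 + 21i + 10).
Simplifying, S(i+1) = (i + 1)(5i^3 + 16i^2 + 16i + 10) = (i+1)(5(i+1)^3 + (i+1)^2 - (i+1) + 5),
which is the closed form with m = i+1.
This completes the induction.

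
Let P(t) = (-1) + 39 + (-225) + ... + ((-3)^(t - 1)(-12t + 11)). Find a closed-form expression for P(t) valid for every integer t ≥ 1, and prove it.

We claim P(t) = (-3)^t(3t - 2) + 2 for all t ≥ 1.
When t = 1: P(1) = -1, and the closed form gives -1. They agree.
Inductive step: suppose the statement holds for some r ≥ 1, so P(r) = (-3)^r(3r - 2) + 2.
Then P(r+1) = P(r) + ((-3)^r(-12r - 1)) = ((-3)^r(3r - 2) + 2) + ((-3)^r(-12r - 1)).
Simplifying, P(r+1) = (-3)^(r + 1) - (-3)^(r + 2)r + 2 = (-3)^(r+1)(3(r+1) - 2) + 2,
which is the closed form with t = r+1.
By the principle of mathematical induction, the result holds for all t ≥ 1.

P(t) = (-3)^t(3t - 2) + 2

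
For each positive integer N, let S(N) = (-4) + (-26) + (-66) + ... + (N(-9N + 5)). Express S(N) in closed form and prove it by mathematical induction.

We claim S(N) = -N(N + 1)(3N - 1) for all N ≥ 1.
When N = 1: S(1) = -4, and the closed form gives -4. They agree.
Suppose the result is true for N = m, so S(m) = m(-3m^2 - 2m + 1).
Then S(m+1) = S(m) + (-(m + 1)(9m + 4)) = (m(-3m^2 - 2m + 1)) + (-(m + 1)(9m + 4)).
Simplifying, S(m+1) = -(m + 1)(m + 2)(3m + 2) = -(m+1)((m+1) + 1)(3(m+1) - 1),
which is the closed form with N = m+1.
Hence, by induction on N, the claim holds for every N ≥ 1.

S(N) = -N(N + 1)(3N - 1)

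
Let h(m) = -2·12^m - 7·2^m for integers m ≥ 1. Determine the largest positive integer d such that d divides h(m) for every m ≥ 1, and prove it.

Computing the first values: h(1) = -38 and h(2) = -316; gcd(-38, -316) = 2, so d ≤ 2.
We prove 2 | -2·12^m - 7·2^m for all m ≥ 1 by induction on m.
When m = 1: h(1) = -38 = 2·(-19), so 2 | h(1).
For the inductive step, assume it holds for an arbitrary j ≥ 1, i.e. 2 | h(j). Then
h(j+1) − 12·h(j) = (-2·12^(j+1) - 7·2^(j+1)) − 12·(-2·12^j - 7·2^j) = (-7)·2^j·(2 − 12) = (70)·2^j. Since 2 | h(j) by the inductive hypothesis, 2 | 12·h(j); and 2 | 70 since 70 = 2·35. Therefore 2 | h(j+1).
By the principle of mathematical induction, the result holds for all m ≥ 1.
Therefore the largest such d is 2.

d = 2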